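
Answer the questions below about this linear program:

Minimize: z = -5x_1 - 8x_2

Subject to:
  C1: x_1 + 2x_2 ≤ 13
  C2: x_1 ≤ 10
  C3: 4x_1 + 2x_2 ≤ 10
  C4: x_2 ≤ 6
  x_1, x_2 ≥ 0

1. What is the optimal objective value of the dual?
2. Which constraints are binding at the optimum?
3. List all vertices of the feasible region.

1. -40 (by strong duality, equal to the primal optimum)
2. C3, x_1 ≥ 0
3. (0, 0), (2.5, 0), (0, 5)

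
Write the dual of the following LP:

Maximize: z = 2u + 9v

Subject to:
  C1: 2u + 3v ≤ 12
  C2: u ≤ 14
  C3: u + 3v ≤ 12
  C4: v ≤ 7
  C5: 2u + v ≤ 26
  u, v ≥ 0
Minimize: z = 12y1 + 14y2 + 12y3 + 7y4 + 26y5

Subject to:
  C1: -2y1 - y2 - y3 - 2y5 ≤ -2
  C2: -3y1 - 3y3 - y4 - y5 ≤ -9
  y1, y2, y3, y4, y5 ≥ 0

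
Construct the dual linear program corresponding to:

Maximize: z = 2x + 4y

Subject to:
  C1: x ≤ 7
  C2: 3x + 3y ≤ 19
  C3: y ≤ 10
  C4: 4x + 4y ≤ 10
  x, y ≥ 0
Minimize: z = 7y1 + 19y2 + 10y3 + 10y4

Subject to:
  C1: -y1 - 3y2 - 4y4 ≤ -2
  C2: -3y2 - y3 - 4y4 ≤ -4
  y1, y2, y3, y4 ≥ 0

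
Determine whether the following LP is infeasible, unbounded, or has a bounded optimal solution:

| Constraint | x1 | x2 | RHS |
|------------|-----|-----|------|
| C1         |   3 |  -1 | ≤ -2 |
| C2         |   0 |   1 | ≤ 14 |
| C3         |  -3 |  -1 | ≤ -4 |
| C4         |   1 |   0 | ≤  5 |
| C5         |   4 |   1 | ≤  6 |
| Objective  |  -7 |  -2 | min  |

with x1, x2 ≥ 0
The point (0, 6) satisfies every constraint, so the LP is feasible; the constraints give x1 ≤ 5 and x2 ≤ 14, which with x1, x2 ≥ 0 keep the feasible region inside a bounded box. A feasible, bounded LP attains a finite optimum at a vertex.

Evaluating z = -7x1 - 2x2 at each vertex:
  (0, 4): z = -8
  (0.3333, 3): z = -8.333
  (0.5714, 3.714): z = -11.43
  (0, 6): z = -12

The LP has an optimal solution: (0, 6) with z = -12.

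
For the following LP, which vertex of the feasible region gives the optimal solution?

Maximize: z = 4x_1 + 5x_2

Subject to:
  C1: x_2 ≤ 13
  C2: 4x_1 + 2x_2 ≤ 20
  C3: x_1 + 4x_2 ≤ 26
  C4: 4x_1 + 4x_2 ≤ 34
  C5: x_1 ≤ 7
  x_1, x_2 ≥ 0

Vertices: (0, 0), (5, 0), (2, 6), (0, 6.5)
Evaluating z = 4x_1 + 5x_2 at each vertex:
  (0, 0): z = 0
  (5, 0): z = 20
  (2, 6): z = 38
  (0, 6.5): z = 32.5

The largest value is z = 38, attained at (2, 6).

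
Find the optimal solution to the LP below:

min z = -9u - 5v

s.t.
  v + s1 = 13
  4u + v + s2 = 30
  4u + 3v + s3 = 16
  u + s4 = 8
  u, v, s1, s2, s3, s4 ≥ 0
u = 4, v = 0, z = -36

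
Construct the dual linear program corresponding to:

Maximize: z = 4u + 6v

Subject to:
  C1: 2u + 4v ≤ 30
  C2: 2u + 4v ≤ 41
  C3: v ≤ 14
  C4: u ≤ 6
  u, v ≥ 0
Minimize: z = 30y1 + 41y2 + 14y3 + 6y4

Subject to:
  C1: -2y1 - 2y2 - y4 ≤ -4
  C2: -4y1 - 4y2 - y3 ≤ -6
  y1, y2, y3, y4 ≥ 0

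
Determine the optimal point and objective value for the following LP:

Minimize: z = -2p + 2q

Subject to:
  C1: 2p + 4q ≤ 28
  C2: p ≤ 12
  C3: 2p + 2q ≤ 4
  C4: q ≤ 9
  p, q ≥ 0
Each vertex is the intersection of two constraint boundaries that also satisfies all remaining constraints:
  p = 0 and q = 0 → (0, 0)
  2p + 2q = 4 and q = 0 → (2, 0)
  2p + 2q = 4 and p = 0 → (0, 2)

Evaluating z = -2p + 2q at each vertex:
  (0, 0): z = 0
  (2, 0): z = -4
  (0, 2): z = 4

The minimum is at (2, 0) with z = -4.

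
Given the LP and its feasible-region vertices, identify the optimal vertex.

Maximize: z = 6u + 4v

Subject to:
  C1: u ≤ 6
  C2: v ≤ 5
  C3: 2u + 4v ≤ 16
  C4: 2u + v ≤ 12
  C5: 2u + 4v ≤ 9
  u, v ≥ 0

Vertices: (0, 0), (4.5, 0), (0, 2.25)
Evaluating z = 6u + 4v at each vertex:
  (0, 0): z = 0
  (4.5, 0): z = 27
  (0, 2.25): z = 9

The largest value is z = 27, attained at (4.5, 0).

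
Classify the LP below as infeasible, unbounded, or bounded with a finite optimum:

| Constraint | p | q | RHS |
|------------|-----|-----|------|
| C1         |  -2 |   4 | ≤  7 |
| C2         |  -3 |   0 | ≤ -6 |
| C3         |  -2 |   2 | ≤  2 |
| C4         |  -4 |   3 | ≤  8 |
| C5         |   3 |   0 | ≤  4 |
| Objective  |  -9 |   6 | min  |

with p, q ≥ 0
C5 requires 3p ≤ 4, while C2 (-3p ≤ -6) is equivalent to 3p ≥ 6. Together they would need 6 ≤ 3p ≤ 4, which is impossible since 6 > 4. No point satisfies all constraints.

Infeasible — the constraint set is empty.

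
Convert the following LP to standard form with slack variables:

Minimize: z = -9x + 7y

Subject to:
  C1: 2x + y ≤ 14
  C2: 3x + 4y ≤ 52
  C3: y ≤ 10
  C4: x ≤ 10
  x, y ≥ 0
min z = -9x + 7y

s.t.
  2x + y + s1 = 14
  3x + 4y + s2 = 52
  y + s3 = 10
  x + s4 = 10
  x, y, s1, s2, s3, s4 ≥ 0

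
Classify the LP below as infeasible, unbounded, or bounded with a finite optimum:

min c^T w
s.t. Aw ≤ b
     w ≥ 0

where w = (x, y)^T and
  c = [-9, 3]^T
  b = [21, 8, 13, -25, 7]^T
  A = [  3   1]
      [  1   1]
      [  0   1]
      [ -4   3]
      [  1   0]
The point (7, 0) satisfies every constraint, so the LP is feasible; the constraints give x ≤ 7 and y ≤ 13, which with x, y ≥ 0 keep the feasible region inside a bounded box. A feasible, bounded LP attains a finite optimum at a vertex.

The LP has an optimal solution: (7, 0) with z = -63.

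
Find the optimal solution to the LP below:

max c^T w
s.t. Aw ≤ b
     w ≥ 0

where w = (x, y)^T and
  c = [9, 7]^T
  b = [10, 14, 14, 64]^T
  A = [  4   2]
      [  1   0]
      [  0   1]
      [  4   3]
x = 0, y = 5, z = 35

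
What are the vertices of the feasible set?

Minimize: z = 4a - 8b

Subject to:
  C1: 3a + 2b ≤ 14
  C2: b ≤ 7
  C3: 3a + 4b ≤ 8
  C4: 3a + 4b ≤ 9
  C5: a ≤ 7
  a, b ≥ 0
Each vertex is the intersection of two constraint boundaries that also satisfies all remaining constraints:
  a = 0 and b = 0 → (0, 0)
  3a + 4b = 8 and b = 0 → (2.667, 0)
  3a + 4b = 8 and a = 0 → (0, 2)

Vertices: (0, 0), (2.667, 0), (0, 2)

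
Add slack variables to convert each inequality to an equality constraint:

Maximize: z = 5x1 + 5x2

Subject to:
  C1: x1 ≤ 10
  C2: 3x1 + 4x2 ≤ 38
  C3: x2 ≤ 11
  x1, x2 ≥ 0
max z = 5x1 + 5x2

s.t.
  x1 + s1 = 10
  3x1 + 4x2 + s2 = 38
  x2 + s3 = 11
  x1, x2, s1, s2, s3 ≥ 0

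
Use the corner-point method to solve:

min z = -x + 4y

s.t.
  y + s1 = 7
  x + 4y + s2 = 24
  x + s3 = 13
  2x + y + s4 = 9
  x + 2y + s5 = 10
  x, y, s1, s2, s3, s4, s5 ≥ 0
Each vertex is the intersection of two constraint boundaries that also satisfies all remaining constraints:
  x = 0 and y = 0 → (0, 0)
  2x + y = 9 and y = 0 → (4.5, 0)
  2x + y = 9 and x + 2y = 10 → (2.667, 3.667)
  x + 2y = 10 and x = 0 → (0, 5)

Evaluating z = -x + 4y at each vertex:
  (0, 0): z = 0
  (4.5, 0): z = -4.5
  (2.667, 3.667): z = 12
  (0, 5): z = 20

The minimum is at (4.5, 0) with z = -4.5.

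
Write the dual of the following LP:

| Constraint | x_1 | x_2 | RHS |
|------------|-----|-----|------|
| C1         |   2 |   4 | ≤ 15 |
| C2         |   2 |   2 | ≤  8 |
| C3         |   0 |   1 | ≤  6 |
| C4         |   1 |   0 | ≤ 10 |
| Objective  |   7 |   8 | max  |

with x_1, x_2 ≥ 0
Minimize: z = 15y1 + 8y2 + 6y3 + 10y4

Subject to:
  C1: -2y1 - 2y2 - y4 ≤ -7
  C2: -4y1 - 2y2 - y3 ≤ -8
  y1, y2, y3, y4 ≥ 0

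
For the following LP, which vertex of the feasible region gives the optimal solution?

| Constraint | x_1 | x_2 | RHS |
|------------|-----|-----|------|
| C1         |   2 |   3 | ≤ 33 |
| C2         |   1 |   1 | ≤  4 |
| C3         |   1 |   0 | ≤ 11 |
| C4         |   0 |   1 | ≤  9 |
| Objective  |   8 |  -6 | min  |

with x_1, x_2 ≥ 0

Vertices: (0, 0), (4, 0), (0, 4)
Evaluating z = 8x_1 - 6x_2 at each vertex:
  (0, 0): z = 0
  (4, 0): z = 32
  (0, 4): z = -24

The smallest value is z = -24, attained at (0, 4).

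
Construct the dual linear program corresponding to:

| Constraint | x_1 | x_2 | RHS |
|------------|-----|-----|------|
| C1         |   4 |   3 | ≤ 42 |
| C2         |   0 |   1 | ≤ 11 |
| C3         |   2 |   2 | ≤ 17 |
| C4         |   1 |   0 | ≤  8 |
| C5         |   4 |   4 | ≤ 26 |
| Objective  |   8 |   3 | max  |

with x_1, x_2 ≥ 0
Minimize: z = 42y1 + 11y2 + 17y3 + 8y4 + 26y5

Subject to:
  C1: -4y1 - 2y3 - y4 - 4y5 ≤ -8
  C2: -3y1 - y2 - 2y3 - 4y5 ≤ -3
  y1, y2, y3, y4, y5 ≥ 0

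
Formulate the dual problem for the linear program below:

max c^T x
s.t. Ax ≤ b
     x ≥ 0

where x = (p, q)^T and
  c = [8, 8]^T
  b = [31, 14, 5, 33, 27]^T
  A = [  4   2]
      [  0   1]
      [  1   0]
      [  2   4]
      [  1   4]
Minimize: z = 31y1 + 14y2 + 5y3 + 33y4 + 27y5

Subject to:
  C1: -4y1 - y3 - 2y4 - y5 ≤ -8
  C2: -2y1 - y2 - 4y4 - 4y5 ≤ -8
  y1, y2, y3, y4, y5 ≥ 0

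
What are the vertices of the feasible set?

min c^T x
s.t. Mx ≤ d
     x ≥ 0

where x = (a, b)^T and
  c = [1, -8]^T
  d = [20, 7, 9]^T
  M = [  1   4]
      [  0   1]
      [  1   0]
Each vertex is the intersection of two constraint boundaries that also satisfies all remaining constraints:
  a = 0 and b = 0 → (0, 0)
  a = 9 and b = 0 → (9, 0)
  a + 4b = 20 and a = 9 → (9, 2.75)
  a + 4b = 20 and a = 0 → (0, 5)

Vertices: (0, 0), (9, 0), (9, 2.75), (0, 5)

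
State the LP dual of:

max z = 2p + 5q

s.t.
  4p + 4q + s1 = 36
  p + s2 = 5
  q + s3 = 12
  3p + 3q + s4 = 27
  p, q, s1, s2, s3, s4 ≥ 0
Minimize: z = 36y1 + 5y2 + 12y3 + 27y4

Subject to:
  C1: -4y1 - y2 - 3y4 ≤ -2
  C2: -4y1 - y3 - 3y4 ≤ -5
  y1, y2, y3, y4 ≥ 0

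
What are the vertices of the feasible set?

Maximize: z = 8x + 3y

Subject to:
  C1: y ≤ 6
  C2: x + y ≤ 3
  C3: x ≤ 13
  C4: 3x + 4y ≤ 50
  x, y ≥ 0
Each vertex is the intersection of two constraint boundaries that also satisfies all remaining constraints:
  x = 0 and y = 0 → (0, 0)
  x + y = 3 and y = 0 → (3, 0)
  x + y = 3 and x = 0 → (0, 3)

Vertices: (0, 0), (3, 0), (0, 3)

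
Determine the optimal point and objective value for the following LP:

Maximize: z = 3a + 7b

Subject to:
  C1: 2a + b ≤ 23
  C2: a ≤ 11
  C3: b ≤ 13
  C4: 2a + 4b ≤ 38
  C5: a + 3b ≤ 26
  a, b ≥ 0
Each vertex is the intersection of two constraint boundaries that also satisfies all remaining constraints:
  a = 0 and b = 0 → (0, 0)
  a = 11 and b = 0 → (11, 0)
  2a + b = 23 and a = 11 → (11, 1)
  2a + b = 23 and 2a + 4b = 38 → (9, 5)
  2a + 4b = 38 and a + 3b = 26 → (5, 7)
  a + 3b = 26 and a = 0 → (0, 8.667)

Evaluating z = 3a + 7b at each vertex:
  (0, 0): z = 0
  (11, 0): z = 33
  (11, 1): z = 40
  (9, 5): z = 62
  (5, 7): z = 64
  (0, 8.667): z = 60.67

The maximum is at (5, 7) with z = 64.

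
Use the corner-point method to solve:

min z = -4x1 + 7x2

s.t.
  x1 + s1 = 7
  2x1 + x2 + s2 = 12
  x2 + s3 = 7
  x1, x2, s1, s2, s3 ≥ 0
x1 = 6, x2 = 0, z = -24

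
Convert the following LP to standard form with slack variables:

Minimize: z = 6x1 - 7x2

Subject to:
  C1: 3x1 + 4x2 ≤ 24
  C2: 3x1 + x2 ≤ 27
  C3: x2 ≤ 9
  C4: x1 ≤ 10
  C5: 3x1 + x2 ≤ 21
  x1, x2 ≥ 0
min z = 6x1 - 7x2

s.t.
  3x1 + 4x2 + s1 = 24
  3x1 + x2 + s2 = 27
  x2 + s3 = 9
  x1 + s4 = 10
  3x1 + x2 + s5 = 21
  x1, x2, s1, s2, s3, s4, s5 ≥ 0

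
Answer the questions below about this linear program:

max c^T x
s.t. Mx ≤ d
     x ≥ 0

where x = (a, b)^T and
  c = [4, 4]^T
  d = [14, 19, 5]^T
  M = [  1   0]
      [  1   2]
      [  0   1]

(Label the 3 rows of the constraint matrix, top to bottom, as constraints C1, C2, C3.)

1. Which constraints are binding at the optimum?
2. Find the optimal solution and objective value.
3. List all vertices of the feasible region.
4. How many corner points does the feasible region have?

1. C1, C2
2. a = 14, b = 2.5, z = 66
3. (0, 0), (14, 0), (14, 2.5), (9, 5), (0, 5)
4. 5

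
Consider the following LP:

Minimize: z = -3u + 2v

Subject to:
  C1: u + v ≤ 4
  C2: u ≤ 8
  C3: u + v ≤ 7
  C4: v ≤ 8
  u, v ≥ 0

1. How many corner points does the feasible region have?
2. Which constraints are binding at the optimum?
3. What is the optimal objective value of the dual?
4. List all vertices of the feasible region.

1. 3
2. C1, v ≥ 0
3. -12 (by strong duality, equal to the primal optimum)
4. (0, 0), (4, 0), (0, 4)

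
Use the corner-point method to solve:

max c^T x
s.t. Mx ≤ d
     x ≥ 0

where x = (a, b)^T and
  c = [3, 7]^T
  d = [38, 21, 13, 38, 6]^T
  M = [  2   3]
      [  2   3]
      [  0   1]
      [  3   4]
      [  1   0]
Each vertex is the intersection of two constraint boundaries that also satisfies all remaining constraints:
  a = 0 and b = 0 → (0, 0)
  a = 6 and b = 0 → (6, 0)
  2a + 3b = 21 and a = 6 → (6, 3)
  2a + 3b = 21 and a = 0 → (0, 7)

Evaluating z = 3a + 7b at each vertex:
  (0, 0): z = 0
  (6, 0): z = 18
  (6, 3): z = 39
  (0, 7): z = 49

The maximum is at (0, 7) with z = 49.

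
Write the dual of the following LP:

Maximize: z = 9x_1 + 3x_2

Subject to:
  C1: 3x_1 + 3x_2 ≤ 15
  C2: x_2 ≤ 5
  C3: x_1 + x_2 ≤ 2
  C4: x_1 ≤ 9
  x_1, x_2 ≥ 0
Minimize: z = 15y1 + 5y2 + 2y3 + 9y4

Subject to:
  C1: -3y1 - y3 - y4 ≤ -9
  C2: -3y1 - y2 - y3 ≤ -3
  y1, y2, y3, y4 ≥ 0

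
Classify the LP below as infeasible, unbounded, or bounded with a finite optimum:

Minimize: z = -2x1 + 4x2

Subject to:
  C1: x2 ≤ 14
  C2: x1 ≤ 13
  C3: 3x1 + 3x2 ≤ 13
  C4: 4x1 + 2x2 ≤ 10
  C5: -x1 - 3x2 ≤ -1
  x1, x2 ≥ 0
The point (2.5, 0) satisfies every constraint, so the LP is feasible; the constraints give x1 ≤ 13 and x2 ≤ 14, which with x1, x2 ≥ 0 keep the feasible region inside a bounded box. A feasible, bounded LP attains a finite optimum at a vertex.

Evaluating z = -2x1 + 4x2 at each vertex:
  (0, 0.3333): z = 1.333
  (1, 0): z = -2
  (2.5, 0): z = -5
  (0.6667, 3.667): z = 13.33
  (0, 4.333): z = 17.33

Feasible with finite optimum z* = -5 at (2.5, 0).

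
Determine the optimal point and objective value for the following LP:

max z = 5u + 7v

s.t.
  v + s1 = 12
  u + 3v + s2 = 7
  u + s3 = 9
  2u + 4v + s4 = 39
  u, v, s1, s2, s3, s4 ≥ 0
u = 7, v = 0, z = 35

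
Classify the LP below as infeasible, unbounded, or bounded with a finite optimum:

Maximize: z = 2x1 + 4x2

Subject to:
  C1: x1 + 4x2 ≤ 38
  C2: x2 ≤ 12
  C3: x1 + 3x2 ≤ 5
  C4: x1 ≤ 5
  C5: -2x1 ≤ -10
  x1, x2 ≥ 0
The point (5, 0) satisfies every constraint, so the LP is feasible; the constraints give x1 ≤ 5 and x2 ≤ 12, which with x1, x2 ≥ 0 keep the feasible region inside a bounded box. A feasible, bounded LP attains a finite optimum at a vertex.

Evaluating z = 2x1 + 4x2 at each vertex:
  (5, 0): z = 10

Bounded optimum: z* = 10 at (5, 0).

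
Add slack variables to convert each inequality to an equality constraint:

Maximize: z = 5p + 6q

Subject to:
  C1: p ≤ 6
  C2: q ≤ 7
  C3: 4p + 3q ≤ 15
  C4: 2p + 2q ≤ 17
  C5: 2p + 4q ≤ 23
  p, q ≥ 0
max z = 5p + 6q

s.t.
  p + s1 = 6
  q + s2 = 7
  4p + 3q + s3 = 15
  2p + 2q + s4 = 17
  2p + 4q + s5 = 23
  p, q, s1, s2, s3, s4, s5 ≥ 0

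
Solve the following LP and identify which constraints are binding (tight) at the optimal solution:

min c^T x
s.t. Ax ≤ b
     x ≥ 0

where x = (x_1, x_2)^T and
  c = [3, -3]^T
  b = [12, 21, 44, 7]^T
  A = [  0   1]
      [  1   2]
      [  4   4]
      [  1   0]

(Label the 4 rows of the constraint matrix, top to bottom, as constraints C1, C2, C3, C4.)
Optimal: x_1 = 0, x_2 = 10.5
Binding: C2, x_1 ≥ 0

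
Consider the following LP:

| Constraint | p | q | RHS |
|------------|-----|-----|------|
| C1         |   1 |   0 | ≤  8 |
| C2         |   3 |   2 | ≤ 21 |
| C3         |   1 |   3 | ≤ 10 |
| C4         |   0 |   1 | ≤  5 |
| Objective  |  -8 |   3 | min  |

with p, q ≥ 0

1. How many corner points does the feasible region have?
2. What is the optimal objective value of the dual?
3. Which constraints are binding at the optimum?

1. 4
2. -56 (by strong duality, equal to the primal optimum)
3. C2, q ≥ 0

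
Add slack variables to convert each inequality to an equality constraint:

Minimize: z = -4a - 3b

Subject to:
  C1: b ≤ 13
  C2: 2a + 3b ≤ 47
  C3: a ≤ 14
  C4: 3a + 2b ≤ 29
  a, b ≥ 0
min z = -4a - 3b

s.t.
  b + s1 = 13
  2a + 3b + s2 = 47
  a + s3 = 14
  3a + 2b + s4 = 29
  a, b, s1, s2, s3, s4 ≥ 0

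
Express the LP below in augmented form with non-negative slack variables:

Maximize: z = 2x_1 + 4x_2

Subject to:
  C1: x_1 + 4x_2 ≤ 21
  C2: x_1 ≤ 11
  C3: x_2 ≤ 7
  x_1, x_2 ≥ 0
max z = 2x_1 + 4x_2

s.t.
  x_1 + 4x_2 + s1 = 21
  x_1 + s2 = 11
  x_2 + s3 = 7
  x_1, x_2, s1, s2, s3 ≥ 0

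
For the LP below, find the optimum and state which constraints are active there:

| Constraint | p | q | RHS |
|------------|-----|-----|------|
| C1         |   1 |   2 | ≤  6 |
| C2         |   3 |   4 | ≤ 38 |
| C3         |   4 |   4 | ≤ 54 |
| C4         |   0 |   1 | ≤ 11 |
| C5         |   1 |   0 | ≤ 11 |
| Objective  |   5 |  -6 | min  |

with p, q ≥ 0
Optimal: p = 0, q = 3
Slack at optimum:
  C1: slack = 0 (binding)
  C2: slack = 26
  C3: slack = 42
  C4: slack = 8
  C5: slack = 11
  p ≥ 0: p = 0 (binding)
  q ≥ 0: q = 3
Binding constraints: C1, p ≥ 0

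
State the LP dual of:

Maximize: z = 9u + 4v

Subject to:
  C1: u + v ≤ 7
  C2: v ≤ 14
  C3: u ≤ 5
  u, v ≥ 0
Minimize: z = 7y1 + 14y2 + 5y3

Subject to:
  C1: -y1 - y3 ≤ -9
  C2: -y1 - y2 ≤ -4
  y1, y2, y3 ≥ 0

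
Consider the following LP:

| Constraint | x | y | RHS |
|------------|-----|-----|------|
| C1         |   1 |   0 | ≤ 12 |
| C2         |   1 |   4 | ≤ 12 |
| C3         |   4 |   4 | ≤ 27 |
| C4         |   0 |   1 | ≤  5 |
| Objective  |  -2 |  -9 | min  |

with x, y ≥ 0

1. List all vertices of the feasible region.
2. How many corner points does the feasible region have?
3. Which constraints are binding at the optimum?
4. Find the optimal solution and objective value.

1. (0, 0), (6.75, 0), (5, 1.75), (0, 3)
2. 4
3. C2, x ≥ 0
4. x = 0, y = 3, z = -27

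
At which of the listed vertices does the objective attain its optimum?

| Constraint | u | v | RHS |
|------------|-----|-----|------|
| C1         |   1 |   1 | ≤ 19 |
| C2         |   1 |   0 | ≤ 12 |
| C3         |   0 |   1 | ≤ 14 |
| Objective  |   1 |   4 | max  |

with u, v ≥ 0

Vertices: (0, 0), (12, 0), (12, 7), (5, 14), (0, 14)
Evaluating z = u + 4v at each vertex:
  (0, 0): z = 0
  (12, 0): z = 12
  (12, 7): z = 40
  (5, 14): z = 61
  (0, 14): z = 56

The largest value is z = 61, attained at (5, 14).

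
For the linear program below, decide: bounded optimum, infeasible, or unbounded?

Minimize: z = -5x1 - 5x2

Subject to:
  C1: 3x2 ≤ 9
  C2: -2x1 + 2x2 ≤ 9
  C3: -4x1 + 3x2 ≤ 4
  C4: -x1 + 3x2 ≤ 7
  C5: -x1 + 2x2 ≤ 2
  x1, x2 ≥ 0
Feasible point: (0, 0) satisfies every constraint, so the LP is feasible.
Direction d = (1, 0): for each constraint row a, a·d ≤ 0 —
  (0)(1) + (3)(0) = 0 ≤ 0
  (-2)(1) + (2)(0) = -2 ≤ 0
  (-4)(1) + (3)(0) = -4 ≤ 0
  (-1)(1) + (3)(0) = -1 ≤ 0
  (-1)(1) + (2)(0) = -1 ≤ 0
and d ≥ 0, so (0, 0) + t·d stays feasible for every t ≥ 0. Along this ray z = -5x1 - 5x2 changes by -5 per unit t, so z → −∞.

Unbounded: there is a feasible ray along which z → −∞.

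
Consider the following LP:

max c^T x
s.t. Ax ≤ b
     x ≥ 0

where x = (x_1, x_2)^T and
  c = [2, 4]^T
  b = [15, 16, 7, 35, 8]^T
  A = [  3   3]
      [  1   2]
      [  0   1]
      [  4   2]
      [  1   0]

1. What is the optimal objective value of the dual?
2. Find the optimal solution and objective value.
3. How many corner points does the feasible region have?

1. 20 (by strong duality, equal to the primal optimum)
2. x_1 = 0, x_2 = 5, z = 20
3. 3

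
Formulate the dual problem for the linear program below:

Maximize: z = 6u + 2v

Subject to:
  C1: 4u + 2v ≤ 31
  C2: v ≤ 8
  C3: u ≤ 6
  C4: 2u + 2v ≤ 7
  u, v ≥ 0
Minimize: z = 31y1 + 8y2 + 6y3 + 7y4

Subject to:
  C1: -4y1 - y3 - 2y4 ≤ -6
  C2: -2y1 - y2 - 2y4 ≤ -2
  y1, y2, y3, y4 ≥ 0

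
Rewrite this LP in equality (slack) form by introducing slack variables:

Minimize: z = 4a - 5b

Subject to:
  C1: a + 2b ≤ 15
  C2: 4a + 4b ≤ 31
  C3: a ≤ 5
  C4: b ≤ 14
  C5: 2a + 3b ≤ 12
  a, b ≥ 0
min z = 4a - 5b

s.t.
  a + 2b + s1 = 15
  4a + 4b + s2 = 31
  a + s3 = 5
  b + s4 = 14
  2a + 3b + s5 = 12
  a, b, s1, s2, s3, s4, s5 ≥ 0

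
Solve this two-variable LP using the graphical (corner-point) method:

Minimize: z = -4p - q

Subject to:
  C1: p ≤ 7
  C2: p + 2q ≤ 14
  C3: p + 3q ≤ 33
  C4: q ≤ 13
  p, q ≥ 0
p = 7, q = 3.5, z = -31.5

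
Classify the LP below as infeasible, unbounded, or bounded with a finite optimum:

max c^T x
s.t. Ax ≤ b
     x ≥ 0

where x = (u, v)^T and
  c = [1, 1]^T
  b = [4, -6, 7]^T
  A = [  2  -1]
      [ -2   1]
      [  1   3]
One constraint requires 2u - v ≤ 4, while the constraint -2u + v ≤ -6 is equivalent to 2u - v ≥ 6. Together they would need 6 ≤ 2u - v ≤ 4, which is impossible since 6 > 4. No point satisfies all constraints.

Infeasible: no point satisfies all constraints simultaneously.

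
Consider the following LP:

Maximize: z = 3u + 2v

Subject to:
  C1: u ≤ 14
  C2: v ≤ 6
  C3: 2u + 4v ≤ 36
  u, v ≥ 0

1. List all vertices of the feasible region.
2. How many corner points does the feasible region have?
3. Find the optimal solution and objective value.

1. (0, 0), (14, 0), (14, 2), (6, 6), (0, 6)
2. 5
3. u = 14, v = 2, z = 46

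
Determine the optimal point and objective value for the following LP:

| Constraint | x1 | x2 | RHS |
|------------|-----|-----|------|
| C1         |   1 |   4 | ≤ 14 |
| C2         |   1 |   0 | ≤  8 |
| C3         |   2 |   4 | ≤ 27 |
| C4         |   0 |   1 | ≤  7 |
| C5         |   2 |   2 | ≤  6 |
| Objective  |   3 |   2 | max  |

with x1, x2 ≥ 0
x1 = 3, x2 = 0, z = 9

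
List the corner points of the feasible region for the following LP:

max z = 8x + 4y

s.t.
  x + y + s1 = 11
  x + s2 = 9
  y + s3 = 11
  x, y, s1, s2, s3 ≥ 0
Each vertex is the intersection of two constraint boundaries that also satisfies all remaining constraints:
  x = 0 and y = 0 → (0, 0)
  x = 9 and y = 0 → (9, 0)
  x + y = 11 and x = 9 → (9, 2)
  x + y = 11 and y = 11 → (0, 11)

Vertices: (0, 0), (9, 0), (9, 2), (0, 11)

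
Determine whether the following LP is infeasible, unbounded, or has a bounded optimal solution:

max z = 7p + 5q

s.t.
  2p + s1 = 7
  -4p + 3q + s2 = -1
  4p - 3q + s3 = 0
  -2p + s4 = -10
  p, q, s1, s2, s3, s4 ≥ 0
The row 2p + s1 = 7 with s1 ≥ 0 requires 2p ≤ 7, while the row -2p + s4 = -10 with s4 ≥ 0 is equivalent to 2p ≥ 10. Together they would need 10 ≤ 2p ≤ 7, which is impossible since 10 > 7. No point satisfies all constraints.

Infeasible: no point satisfies all constraints simultaneously.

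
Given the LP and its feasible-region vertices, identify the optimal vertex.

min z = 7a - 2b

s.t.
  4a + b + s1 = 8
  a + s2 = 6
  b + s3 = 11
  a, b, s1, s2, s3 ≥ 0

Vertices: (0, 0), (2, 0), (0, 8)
Evaluating z = 7a - 2b at each vertex:
  (0, 0): z = 0
  (2, 0): z = 14
  (0, 8): z = -16

The smallest value is z = -16, attained at (0, 8).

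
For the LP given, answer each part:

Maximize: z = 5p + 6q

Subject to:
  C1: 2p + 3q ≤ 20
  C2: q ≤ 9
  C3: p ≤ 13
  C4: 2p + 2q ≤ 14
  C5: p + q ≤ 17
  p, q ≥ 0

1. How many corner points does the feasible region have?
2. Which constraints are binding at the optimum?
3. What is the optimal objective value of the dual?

1. 4
2. C1, C4
3. 41 (by strong duality, equal to the primal optimum)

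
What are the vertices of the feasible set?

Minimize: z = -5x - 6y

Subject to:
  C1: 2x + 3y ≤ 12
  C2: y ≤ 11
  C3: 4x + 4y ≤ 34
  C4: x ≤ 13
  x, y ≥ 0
Each vertex is the intersection of two constraint boundaries that also satisfies all remaining constraints:
  x = 0 and y = 0 → (0, 0)
  2x + 3y = 12 and y = 0 → (6, 0)
  2x + 3y = 12 and x = 0 → (0, 4)

Vertices: (0, 0), (6, 0), (0, 4)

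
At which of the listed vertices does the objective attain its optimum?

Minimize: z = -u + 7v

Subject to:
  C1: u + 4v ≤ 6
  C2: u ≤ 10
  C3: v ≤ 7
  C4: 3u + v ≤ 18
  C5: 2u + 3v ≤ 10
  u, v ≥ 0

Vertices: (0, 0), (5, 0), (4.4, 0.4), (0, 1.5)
Evaluating z = -u + 7v at each vertex:
  (0, 0): z = 0
  (5, 0): z = -5
  (4.4, 0.4): z = -1.6
  (0, 1.5): z = 10.5

The smallest value is z = -5, attained at (5, 0).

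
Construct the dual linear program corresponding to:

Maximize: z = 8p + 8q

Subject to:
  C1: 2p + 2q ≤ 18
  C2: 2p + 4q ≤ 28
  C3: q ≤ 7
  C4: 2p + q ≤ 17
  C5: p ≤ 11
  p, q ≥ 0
Minimize: z = 18y1 + 28y2 + 7y3 + 17y4 + 11y5

Subject to:
  C1: -2y1 - 2y2 - 2y4 - y5 ≤ -8
  C2: -2y1 - 4y2 - y3 - y4 ≤ -8
  y1, y2, y3, y4, y5 ≥ 0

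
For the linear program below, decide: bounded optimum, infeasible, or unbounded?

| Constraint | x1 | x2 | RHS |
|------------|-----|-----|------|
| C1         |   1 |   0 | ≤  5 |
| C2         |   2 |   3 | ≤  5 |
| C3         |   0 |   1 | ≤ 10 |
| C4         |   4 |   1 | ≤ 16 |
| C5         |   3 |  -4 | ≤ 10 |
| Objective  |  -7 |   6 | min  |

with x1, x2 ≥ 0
The point (2.5, 0) satisfies every constraint, so the LP is feasible; the constraints give x1 ≤ 5 and x2 ≤ 10, which with x1, x2 ≥ 0 keep the feasible region inside a bounded box. A feasible, bounded LP attains a finite optimum at a vertex.

Bounded optimum: z* = -17.5 at (2.5, 0).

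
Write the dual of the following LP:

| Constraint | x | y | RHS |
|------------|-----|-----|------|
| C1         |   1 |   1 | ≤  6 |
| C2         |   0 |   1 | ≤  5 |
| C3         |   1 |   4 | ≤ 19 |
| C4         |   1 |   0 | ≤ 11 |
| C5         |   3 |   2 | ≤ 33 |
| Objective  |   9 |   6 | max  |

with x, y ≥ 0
Minimize: z = 6y1 + 5y2 + 19y3 + 11y4 + 33y5

Subject to:
  C1: -y1 - y3 - y4 - 3y5 ≤ -9
  C2: -y1 - y2 - 4y3 - 2y5 ≤ -6
  y1, y2, y3, y4, y5 ≥ 0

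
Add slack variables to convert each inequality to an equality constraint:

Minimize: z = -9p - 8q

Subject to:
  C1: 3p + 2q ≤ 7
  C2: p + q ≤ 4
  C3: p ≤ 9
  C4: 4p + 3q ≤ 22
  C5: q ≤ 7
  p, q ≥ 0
min z = -9p - 8q

s.t.
  3p + 2q + s1 = 7
  p + q + s2 = 4
  p + s3 = 9
  4p + 3q + s4 = 22
  q + s5 = 7
  p, q, s1, s2, s3, s4, s5 ≥ 0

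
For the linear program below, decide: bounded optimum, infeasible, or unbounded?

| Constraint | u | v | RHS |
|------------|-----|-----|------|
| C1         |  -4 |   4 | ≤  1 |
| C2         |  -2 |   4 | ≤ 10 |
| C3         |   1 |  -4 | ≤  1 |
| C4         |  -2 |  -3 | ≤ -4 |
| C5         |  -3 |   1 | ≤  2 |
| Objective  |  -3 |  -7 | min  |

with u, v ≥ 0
Feasible point: (1, 1) satisfies every constraint, so the LP is feasible.
Direction d = (2, 1): for each constraint row a, a·d ≤ 0 —
  (-4)(2) + (4)(1) = -4 ≤ 0
  (-2)(2) + (4)(1) = 0 ≤ 0
  (1)(2) + (-4)(1) = -2 ≤ 0
  (-2)(2) + (-3)(1) = -7 ≤ 0
  (-3)(2) + (1)(1) = -5 ≤ 0
and d ≥ 0, so (1, 1) + t·d stays feasible for every t ≥ 0. Along this ray z = -3u - 7v changes by -13 per unit t, so z → −∞.

Unbounded — the objective can decrease without bound over the feasible region.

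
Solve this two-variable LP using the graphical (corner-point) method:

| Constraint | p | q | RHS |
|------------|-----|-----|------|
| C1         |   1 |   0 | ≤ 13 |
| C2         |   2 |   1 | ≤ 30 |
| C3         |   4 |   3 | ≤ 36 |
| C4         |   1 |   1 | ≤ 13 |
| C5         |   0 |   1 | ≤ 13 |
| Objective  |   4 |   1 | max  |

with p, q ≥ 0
p = 9, q = 0, z = 36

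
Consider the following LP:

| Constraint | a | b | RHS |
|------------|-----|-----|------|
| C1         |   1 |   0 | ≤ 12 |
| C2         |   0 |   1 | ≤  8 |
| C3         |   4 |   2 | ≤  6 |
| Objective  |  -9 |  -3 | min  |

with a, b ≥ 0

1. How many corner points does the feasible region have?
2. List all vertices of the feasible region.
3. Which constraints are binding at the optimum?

1. 3
2. (0, 0), (1.5, 0), (0, 3)
3. C3, b ≥ 0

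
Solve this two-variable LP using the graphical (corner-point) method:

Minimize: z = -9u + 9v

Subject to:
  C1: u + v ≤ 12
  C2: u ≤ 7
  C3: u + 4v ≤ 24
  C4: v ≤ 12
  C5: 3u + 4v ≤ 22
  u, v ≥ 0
Each vertex is the intersection of two constraint boundaries that also satisfies all remaining constraints:
  u = 0 and v = 0 → (0, 0)
  u = 7 and v = 0 → (7, 0)
  u = 7 and 3u + 4v = 22 → (7, 0.25)
  3u + 4v = 22 and u = 0 → (0, 5.5)

Evaluating z = -9u + 9v at each vertex:
  (0, 0): z = 0
  (7, 0): z = -63
  (7, 0.25): z = -60.75
  (0, 5.5): z = 49.5

The minimum is at (7, 0) with z = -63.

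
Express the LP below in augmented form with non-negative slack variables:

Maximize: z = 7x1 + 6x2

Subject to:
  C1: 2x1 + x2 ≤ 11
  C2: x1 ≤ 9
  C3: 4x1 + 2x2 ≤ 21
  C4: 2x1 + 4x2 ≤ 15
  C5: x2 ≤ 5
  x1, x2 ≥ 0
max z = 7x1 + 6x2

s.t.
  2x1 + x2 + s1 = 11
  x1 + s2 = 9
  4x1 + 2x2 + s3 = 21
  2x1 + 4x2 + s4 = 15
  x2 + s5 = 5
  x1, x2, s1, s2, s3, s4, s5 ≥ 0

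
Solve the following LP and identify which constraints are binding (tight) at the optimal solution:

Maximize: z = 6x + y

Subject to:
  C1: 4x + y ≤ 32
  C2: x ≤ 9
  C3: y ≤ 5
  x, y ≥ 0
Optimal: x = 8, y = 0
Slack at optimum:
  C1: slack = 0 (binding)
  C2: slack = 1
  C3: slack = 5
  x ≥ 0: x = 8
  y ≥ 0: y = 0 (binding)
Binding constraints: C1, y ≥ 0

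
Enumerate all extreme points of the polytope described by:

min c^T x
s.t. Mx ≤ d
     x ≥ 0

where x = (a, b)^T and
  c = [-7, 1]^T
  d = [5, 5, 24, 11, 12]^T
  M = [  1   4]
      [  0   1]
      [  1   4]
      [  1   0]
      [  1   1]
Each vertex is the intersection of two constraint boundaries that also satisfies all remaining constraints:
  a = 0 and b = 0 → (0, 0)
  a + 4b = 5 and b = 0 → (5, 0)
  a + 4b = 5 and a = 0 → (0, 1.25)

Vertices: (0, 0), (5, 0), (0, 1.25)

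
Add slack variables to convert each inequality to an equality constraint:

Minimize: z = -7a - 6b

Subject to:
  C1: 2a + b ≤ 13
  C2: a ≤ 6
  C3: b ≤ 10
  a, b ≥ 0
min z = -7a - 6b

s.t.
  2a + b + s1 = 13
  a + s2 = 6
  b + s3 = 10
  a, b, s1, s2, s3 ≥ 0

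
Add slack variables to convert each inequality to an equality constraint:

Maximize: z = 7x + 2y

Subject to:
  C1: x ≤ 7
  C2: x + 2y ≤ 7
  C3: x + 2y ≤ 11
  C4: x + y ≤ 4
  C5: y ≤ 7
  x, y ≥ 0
max z = 7x + 2y

s.t.
  x + s1 = 7
  x + 2y + s2 = 7
  x + 2y + s3 = 11
  x + y + s4 = 4
  y + s5 = 7
  x, y, s1, s2, s3, s4, s5 ≥ 0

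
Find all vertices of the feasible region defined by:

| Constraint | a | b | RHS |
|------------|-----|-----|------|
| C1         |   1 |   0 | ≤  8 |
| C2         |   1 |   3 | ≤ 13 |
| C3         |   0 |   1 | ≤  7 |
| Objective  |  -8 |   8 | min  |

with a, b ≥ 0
Each vertex is the intersection of two constraint boundaries that also satisfies all remaining constraints:
  a = 0 and b = 0 → (0, 0)
  a = 8 and b = 0 → (8, 0)
  a = 8 and a + 3b = 13 → (8, 1.667)
  a + 3b = 13 and a = 0 → (0, 4.333)

Vertices: (0, 0), (8, 0), (8, 1.667), (0, 4.333)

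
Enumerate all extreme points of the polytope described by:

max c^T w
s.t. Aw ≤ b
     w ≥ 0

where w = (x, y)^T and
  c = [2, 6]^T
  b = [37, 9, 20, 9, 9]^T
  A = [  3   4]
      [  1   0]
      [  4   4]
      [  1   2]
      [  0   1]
Each vertex is the intersection of two constraint boundaries that also satisfies all remaining constraints:
  x = 0 and y = 0 → (0, 0)
  4x + 4y = 20 and y = 0 → (5, 0)
  4x + 4y = 20 and x + 2y = 9 → (1, 4)
  x + 2y = 9 and x = 0 → (0, 4.5)

Vertices: (0, 0), (5, 0), (1, 4), (0, 4.5)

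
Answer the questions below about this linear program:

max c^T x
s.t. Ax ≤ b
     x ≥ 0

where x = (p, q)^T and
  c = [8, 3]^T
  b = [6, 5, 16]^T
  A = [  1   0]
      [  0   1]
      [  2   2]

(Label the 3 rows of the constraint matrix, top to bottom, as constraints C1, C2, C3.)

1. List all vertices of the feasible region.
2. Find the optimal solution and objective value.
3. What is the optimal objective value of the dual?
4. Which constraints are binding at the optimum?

1. (0, 0), (6, 0), (6, 2), (3, 5), (0, 5)
2. p = 6, q = 2, z = 54
3. 54 (by strong duality, equal to the primal optimum)
4. C1, C3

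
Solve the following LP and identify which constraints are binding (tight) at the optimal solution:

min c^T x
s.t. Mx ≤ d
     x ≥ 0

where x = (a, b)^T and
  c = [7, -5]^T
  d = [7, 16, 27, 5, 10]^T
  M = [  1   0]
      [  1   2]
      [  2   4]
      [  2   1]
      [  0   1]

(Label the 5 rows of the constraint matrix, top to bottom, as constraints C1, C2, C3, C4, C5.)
Optimal: a = 0, b = 5
Binding: C4, a ≥ 0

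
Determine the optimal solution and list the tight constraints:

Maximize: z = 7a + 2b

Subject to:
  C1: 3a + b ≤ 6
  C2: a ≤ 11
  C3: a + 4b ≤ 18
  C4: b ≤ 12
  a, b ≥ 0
Optimal: a = 2, b = 0
Binding: C1, b ≥ 0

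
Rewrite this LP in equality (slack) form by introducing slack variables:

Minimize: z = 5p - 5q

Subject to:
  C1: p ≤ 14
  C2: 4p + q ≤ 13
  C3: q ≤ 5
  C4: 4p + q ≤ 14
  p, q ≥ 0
min z = 5p - 5q

s.t.
  p + s1 = 14
  4p + q + s2 = 13
  q + s3 = 5
  4p + q + s4 = 14
  p, q, s1, s2, s3, s4 ≥ 0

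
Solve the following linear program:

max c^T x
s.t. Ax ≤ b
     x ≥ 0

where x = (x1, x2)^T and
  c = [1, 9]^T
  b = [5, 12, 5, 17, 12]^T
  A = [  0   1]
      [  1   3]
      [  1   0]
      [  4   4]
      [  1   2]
Each vertex is the intersection of two constraint boundaries that also satisfies all remaining constraints:
  x1 = 0 and x2 = 0 → (0, 0)
  4x1 + 4x2 = 17 and x2 = 0 → (4.25, 0)
  x1 + 3x2 = 12 and 4x1 + 4x2 = 17 → (0.375, 3.875)
  x1 + 3x2 = 12 and x1 = 0 → (0, 4)

Evaluating z = x1 + 9x2 at each vertex:
  (0, 0): z = 0
  (4.25, 0): z = 4.25
  (0.375, 3.875): z = 35.25
  (0, 4): z = 36

The maximum is at (0, 4) with z = 36.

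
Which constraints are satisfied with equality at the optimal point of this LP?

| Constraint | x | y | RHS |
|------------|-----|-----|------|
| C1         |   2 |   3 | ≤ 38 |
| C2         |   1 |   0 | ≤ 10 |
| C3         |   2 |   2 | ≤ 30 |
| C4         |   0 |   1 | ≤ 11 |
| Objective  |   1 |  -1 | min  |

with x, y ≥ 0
Optimal: x = 0, y = 11
Slack at optimum:
  C1: slack = 5
  C2: slack = 10
  C3: slack = 8
  C4: slack = 0 (binding)
  x ≥ 0: x = 0 (binding)
  y ≥ 0: y = 11
Binding constraints: C4, x ≥ 0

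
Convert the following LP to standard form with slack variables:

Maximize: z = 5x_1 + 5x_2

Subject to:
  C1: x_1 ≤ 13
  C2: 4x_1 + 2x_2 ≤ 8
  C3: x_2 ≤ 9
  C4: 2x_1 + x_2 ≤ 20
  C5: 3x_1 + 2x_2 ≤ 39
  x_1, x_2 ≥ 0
max z = 5x_1 + 5x_2

s.t.
  x_1 + s1 = 13
  4x_1 + 2x_2 + s2 = 8
  x_2 + s3 = 9
  2x_1 + x_2 + s4 = 20
  3x_1 + 2x_2 + s5 = 39
  x_1, x_2, s1, s2, s3, s4, s5 ≥ 0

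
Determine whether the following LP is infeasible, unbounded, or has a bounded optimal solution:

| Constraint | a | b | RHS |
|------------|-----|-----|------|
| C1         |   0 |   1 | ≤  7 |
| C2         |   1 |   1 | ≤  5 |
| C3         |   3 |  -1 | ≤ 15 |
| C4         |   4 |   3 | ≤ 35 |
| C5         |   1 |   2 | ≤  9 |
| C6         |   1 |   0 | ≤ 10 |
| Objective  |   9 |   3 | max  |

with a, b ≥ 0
The point (5, 0) satisfies every constraint, so the LP is feasible; the constraints give a ≤ 10 and b ≤ 7, which with a, b ≥ 0 keep the feasible region inside a bounded box. A feasible, bounded LP attains a finite optimum at a vertex.

Feasible with finite optimum z* = 45 at (5, 0).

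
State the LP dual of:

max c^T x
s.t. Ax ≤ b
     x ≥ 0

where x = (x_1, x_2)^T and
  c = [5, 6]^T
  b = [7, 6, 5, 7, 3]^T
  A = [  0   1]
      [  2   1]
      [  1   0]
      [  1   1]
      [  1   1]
Minimize: z = 7y1 + 6y2 + 5y3 + 7y4 + 3y5

Subject to:
  C1: -2y2 - y3 - y4 - y5 ≤ -5
  C2: -y1 - y2 - y4 - y5 ≤ -6
  y1, y2, y3, y4, y5 ≥ 0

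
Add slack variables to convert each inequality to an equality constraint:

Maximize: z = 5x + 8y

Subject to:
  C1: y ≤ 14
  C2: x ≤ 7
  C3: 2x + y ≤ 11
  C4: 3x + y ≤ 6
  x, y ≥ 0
max z = 5x + 8y

s.t.
  y + s1 = 14
  x + s2 = 7
  2x + y + s3 = 11
  3x + y + s4 = 6
  x, y, s1, s2, s3, s4 ≥ 0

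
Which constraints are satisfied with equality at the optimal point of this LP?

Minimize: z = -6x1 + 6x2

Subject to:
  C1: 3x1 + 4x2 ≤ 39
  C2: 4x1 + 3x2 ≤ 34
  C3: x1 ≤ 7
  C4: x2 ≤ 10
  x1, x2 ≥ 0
Optimal: x1 = 7, x2 = 0
Slack at optimum:
  C1: slack = 18
  C2: slack = 6
  C3: slack = 0 (binding)
  C4: slack = 10
  x1 ≥ 0: x1 = 7
  x2 ≥ 0: x2 = 0 (binding)
Binding constraints: C3, x2 ≥ 0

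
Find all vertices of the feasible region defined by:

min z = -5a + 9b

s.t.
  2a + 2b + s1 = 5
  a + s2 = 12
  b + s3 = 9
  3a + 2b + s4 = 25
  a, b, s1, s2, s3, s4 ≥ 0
Each vertex is the intersection of two constraint boundaries that also satisfies all remaining constraints:
  a = 0 and b = 0 → (0, 0)
  2a + 2b = 5 and b = 0 → (2.5, 0)
  2a + 2b = 5 and a = 0 → (0, 2.5)

Vertices: (0, 0), (2.5, 0), (0, 2.5)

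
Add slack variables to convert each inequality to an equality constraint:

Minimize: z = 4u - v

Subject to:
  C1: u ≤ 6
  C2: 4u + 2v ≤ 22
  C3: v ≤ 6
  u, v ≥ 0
min z = 4u - v

s.t.
  u + s1 = 6
  4u + 2v + s2 = 22
  v + s3 = 6
  u, v, s1, s2, s3 ≥ 0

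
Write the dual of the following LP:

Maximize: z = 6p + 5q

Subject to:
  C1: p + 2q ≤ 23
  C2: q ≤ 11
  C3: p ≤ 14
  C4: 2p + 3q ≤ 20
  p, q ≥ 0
Minimize: z = 23y1 + 11y2 + 14y3 + 20y4

Subject to:
  C1: -y1 - y3 - 2y4 ≤ -6
  C2: -2y1 - y2 - 3y4 ≤ -5
  y1, y2, y3, y4 ≥ 0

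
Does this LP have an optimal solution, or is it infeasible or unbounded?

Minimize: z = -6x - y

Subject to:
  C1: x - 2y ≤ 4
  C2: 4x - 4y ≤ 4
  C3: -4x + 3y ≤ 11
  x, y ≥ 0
Feasible point: (0, 0) satisfies every constraint, so the LP is feasible.
Direction d = (1, 1): for each constraint row a, a·d ≤ 0 —
  (1)(1) + (-2)(1) = -1 ≤ 0
  (4)(1) + (-4)(1) = 0 ≤ 0
  (-4)(1) + (3)(1) = -1 ≤ 0
and d ≥ 0, so (0, 0) + t·d stays feasible for every t ≥ 0. Along this ray z = -6x - y changes by -7 per unit t, so z → −∞.

Unbounded: there is a feasible ray along which z → −∞.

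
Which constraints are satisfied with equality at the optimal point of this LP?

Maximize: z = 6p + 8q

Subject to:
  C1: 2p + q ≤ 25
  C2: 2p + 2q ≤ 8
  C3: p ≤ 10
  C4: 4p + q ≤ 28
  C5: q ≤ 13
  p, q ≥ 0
Optimal: p = 0, q = 4
Slack at optimum:
  C1: slack = 21
  C2: slack = 0 (binding)
  C3: slack = 10
  C4: slack = 24
  C5: slack = 9
  p ≥ 0: p = 0 (binding)
  q ≥ 0: q = 4
Binding constraints: C2, p ≥ 0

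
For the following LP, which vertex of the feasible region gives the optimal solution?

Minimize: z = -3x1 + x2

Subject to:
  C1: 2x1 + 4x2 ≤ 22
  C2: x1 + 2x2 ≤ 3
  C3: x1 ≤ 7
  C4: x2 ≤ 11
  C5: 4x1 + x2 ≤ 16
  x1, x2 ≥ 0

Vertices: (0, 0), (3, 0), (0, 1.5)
Evaluating z = -3x1 + x2 at each vertex:
  (0, 0): z = 0
  (3, 0): z = -9
  (0, 1.5): z = 1.5

The smallest value is z = -9, attained at (3, 0).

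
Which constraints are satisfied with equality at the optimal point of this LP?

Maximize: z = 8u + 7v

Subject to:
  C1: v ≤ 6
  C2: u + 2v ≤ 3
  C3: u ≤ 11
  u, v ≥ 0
Optimal: u = 3, v = 0
Slack at optimum:
  C1: slack = 6
  C2: slack = 0 (binding)
  C3: slack = 8
  u ≥ 0: u = 3
  v ≥ 0: v = 0 (binding)
Binding constraints: C2, v ≥ 0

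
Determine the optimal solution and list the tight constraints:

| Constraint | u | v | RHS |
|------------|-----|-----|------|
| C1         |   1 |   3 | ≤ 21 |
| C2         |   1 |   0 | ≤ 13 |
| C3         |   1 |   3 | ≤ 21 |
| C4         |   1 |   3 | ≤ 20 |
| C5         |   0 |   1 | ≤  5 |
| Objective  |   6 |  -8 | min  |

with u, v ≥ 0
Optimal: u = 0, v = 5
Slack at optimum:
  C1: slack = 6
  C2: slack = 13
  C3: slack = 6
  C4: slack = 5
  C5: slack = 0 (binding)
  u ≥ 0: u = 0 (binding)
  v ≥ 0: v = 5
Binding constraints: C5, u ≥ 0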